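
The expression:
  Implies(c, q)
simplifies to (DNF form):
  q | ~c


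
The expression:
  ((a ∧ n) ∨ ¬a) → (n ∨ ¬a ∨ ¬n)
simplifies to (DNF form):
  True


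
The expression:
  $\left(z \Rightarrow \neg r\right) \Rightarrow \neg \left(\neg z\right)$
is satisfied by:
  {z: True}


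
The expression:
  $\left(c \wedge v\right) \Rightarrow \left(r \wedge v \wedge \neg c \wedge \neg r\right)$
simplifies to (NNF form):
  $\neg c \vee \neg v$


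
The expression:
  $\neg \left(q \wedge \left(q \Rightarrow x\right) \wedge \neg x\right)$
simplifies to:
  $\text{True}$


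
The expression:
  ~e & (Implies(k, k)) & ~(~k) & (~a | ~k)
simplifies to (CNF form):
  k & ~a & ~e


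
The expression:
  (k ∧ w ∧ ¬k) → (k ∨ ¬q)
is always true.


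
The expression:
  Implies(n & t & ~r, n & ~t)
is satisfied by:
  {r: True, t: False, n: False}
  {t: False, n: False, r: False}
  {r: True, n: True, t: False}
  {n: True, t: False, r: False}
  {r: True, t: True, n: False}
  {t: True, r: False, n: False}
  {r: True, n: True, t: True}


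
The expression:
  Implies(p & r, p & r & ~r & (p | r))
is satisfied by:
  {p: False, r: False}
  {r: True, p: False}
  {p: True, r: False}


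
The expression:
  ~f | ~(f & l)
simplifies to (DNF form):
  ~f | ~l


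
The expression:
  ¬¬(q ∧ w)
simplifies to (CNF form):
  q ∧ w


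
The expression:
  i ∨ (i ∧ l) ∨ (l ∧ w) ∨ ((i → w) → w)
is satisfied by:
  {i: True, w: True}
  {i: True, w: False}
  {w: True, i: False}


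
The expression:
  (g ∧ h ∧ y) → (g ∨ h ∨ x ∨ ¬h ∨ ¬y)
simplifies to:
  True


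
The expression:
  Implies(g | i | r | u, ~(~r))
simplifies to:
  r | (~g & ~i & ~u)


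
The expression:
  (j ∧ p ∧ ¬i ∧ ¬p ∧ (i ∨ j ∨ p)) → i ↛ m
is always true.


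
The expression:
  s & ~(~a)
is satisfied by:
  {a: True, s: True}


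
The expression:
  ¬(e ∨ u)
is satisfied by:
  {u: False, e: False}


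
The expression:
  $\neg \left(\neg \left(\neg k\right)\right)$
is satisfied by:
  {k: False}


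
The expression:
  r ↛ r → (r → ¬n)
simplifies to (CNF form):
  True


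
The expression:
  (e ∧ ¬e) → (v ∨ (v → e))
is always true.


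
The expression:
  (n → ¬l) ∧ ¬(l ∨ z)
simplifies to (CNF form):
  ¬l ∧ ¬z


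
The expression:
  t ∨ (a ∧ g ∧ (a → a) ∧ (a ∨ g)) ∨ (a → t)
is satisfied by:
  {t: True, g: True, a: False}
  {t: True, g: False, a: False}
  {g: True, t: False, a: False}
  {t: False, g: False, a: False}
  {a: True, t: True, g: True}
  {a: True, t: True, g: False}
  {a: True, g: True, t: False}


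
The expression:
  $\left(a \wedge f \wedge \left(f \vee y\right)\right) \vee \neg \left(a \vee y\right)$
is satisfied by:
  {f: True, y: False, a: False}
  {f: False, y: False, a: False}
  {a: True, f: True, y: False}
  {a: True, y: True, f: True}


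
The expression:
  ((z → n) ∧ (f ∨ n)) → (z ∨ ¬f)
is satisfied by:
  {z: True, f: False}
  {f: False, z: False}
  {f: True, z: True}


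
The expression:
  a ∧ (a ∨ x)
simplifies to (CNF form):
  a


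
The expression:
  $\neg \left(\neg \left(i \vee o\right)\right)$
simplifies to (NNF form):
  $i \vee o$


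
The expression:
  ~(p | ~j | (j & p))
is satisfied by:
  {j: True, p: False}


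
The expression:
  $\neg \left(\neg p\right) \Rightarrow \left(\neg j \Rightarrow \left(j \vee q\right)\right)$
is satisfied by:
  {j: True, q: True, p: False}
  {j: True, p: False, q: False}
  {q: True, p: False, j: False}
  {q: False, p: False, j: False}
  {j: True, q: True, p: True}
  {j: True, p: True, q: False}
  {q: True, p: True, j: False}


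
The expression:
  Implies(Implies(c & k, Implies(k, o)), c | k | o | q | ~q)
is always true.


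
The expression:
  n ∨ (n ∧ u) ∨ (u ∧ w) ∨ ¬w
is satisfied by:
  {n: True, u: True, w: False}
  {n: True, w: False, u: False}
  {u: True, w: False, n: False}
  {u: False, w: False, n: False}
  {n: True, u: True, w: True}
  {n: True, w: True, u: False}
  {u: True, w: True, n: False}


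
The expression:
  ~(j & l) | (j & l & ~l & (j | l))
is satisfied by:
  {l: False, j: False}
  {j: True, l: False}
  {l: True, j: False}


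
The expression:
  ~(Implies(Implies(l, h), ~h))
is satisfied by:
  {h: True}


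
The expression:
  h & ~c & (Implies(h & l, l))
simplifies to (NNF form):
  h & ~c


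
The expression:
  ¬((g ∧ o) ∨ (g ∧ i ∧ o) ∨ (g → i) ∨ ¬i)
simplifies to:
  False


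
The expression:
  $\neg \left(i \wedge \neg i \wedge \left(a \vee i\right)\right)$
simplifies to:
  $\text{True}$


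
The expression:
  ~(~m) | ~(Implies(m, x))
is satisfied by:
  {m: True}


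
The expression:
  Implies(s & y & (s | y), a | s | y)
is always true.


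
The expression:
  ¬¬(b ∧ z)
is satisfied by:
  {z: True, b: True}


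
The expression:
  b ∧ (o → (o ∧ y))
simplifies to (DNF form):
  (b ∧ y) ∨ (b ∧ ¬o)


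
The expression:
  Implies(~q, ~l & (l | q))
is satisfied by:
  {q: True}


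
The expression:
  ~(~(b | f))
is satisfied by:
  {b: True, f: True}
  {b: True, f: False}
  {f: True, b: False}


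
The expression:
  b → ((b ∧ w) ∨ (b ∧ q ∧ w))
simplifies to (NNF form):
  w ∨ ¬b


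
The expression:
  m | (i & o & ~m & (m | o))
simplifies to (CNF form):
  (i | m) & (m | o)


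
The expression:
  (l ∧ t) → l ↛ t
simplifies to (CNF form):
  ¬l ∨ ¬t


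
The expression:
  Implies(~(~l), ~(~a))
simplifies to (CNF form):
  a | ~l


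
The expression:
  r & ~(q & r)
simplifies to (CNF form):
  r & ~q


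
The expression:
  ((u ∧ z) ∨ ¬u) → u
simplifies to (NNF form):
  u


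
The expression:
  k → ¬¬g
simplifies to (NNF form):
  g ∨ ¬k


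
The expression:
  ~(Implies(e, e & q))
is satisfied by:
  {e: True, q: False}


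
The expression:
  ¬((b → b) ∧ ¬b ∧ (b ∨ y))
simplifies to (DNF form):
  b ∨ ¬y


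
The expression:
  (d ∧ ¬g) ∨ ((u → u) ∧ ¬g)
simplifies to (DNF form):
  ¬g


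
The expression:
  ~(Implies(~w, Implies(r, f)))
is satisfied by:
  {r: True, w: False, f: False}


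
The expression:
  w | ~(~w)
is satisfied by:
  {w: True}


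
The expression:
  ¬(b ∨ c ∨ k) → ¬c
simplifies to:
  True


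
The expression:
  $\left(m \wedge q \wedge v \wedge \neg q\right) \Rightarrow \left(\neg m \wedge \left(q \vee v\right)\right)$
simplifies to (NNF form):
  $\text{True}$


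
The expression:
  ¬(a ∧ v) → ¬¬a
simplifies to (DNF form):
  a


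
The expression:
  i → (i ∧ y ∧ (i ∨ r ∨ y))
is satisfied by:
  {y: True, i: False}
  {i: False, y: False}
  {i: True, y: True}


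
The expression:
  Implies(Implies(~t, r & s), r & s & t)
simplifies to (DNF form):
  (r & s & t) | (~r & ~t) | (~s & ~t)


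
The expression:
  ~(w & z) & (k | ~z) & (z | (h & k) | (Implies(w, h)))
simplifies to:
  (h & ~z) | (k & ~w) | (~w & ~z)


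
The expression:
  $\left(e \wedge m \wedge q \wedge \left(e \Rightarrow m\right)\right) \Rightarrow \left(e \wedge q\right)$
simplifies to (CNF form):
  $\text{True}$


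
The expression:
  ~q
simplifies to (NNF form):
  ~q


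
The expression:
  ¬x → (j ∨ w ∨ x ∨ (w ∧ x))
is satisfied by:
  {x: True, w: True, j: True}
  {x: True, w: True, j: False}
  {x: True, j: True, w: False}
  {x: True, j: False, w: False}
  {w: True, j: True, x: False}
  {w: True, j: False, x: False}
  {j: True, w: False, x: False}


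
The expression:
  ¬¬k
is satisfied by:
  {k: True}


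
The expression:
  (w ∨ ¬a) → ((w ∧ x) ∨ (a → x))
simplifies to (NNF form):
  x ∨ ¬a ∨ ¬w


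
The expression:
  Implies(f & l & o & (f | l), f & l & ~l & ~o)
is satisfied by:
  {l: False, o: False, f: False}
  {f: True, l: False, o: False}
  {o: True, l: False, f: False}
  {f: True, o: True, l: False}
  {l: True, f: False, o: False}
  {f: True, l: True, o: False}
  {o: True, l: True, f: False}


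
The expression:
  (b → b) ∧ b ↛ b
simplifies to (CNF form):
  False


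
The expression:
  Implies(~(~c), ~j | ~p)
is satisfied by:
  {p: False, c: False, j: False}
  {j: True, p: False, c: False}
  {c: True, p: False, j: False}
  {j: True, c: True, p: False}
  {p: True, j: False, c: False}
  {j: True, p: True, c: False}
  {c: True, p: True, j: False}


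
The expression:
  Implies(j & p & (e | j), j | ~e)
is always true.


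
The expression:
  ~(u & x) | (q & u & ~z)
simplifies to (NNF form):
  ~u | ~x | (q & ~z)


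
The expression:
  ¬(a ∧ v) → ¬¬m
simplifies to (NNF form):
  m ∨ (a ∧ v)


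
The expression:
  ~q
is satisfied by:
  {q: False}


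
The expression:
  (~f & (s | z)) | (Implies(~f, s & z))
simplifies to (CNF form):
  f | s | z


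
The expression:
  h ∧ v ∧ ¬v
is never true.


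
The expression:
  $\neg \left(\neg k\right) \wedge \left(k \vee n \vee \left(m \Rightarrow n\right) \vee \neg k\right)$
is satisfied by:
  {k: True}


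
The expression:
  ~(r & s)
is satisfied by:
  {s: False, r: False}
  {r: True, s: False}
  {s: True, r: False}


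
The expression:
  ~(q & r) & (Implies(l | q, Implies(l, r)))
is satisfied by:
  {r: False, l: False, q: False}
  {q: True, r: False, l: False}
  {r: True, q: False, l: False}
  {l: True, r: True, q: False}


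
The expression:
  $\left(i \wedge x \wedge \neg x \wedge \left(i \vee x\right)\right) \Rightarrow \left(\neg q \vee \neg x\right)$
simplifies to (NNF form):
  $\text{True}$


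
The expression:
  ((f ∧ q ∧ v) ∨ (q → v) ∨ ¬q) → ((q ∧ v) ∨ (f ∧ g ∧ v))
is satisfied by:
  {q: True, v: True, f: True, g: True}
  {q: True, v: True, f: True, g: False}
  {q: True, v: True, g: True, f: False}
  {q: True, v: True, g: False, f: False}
  {q: True, f: True, g: True, v: False}
  {q: True, f: True, g: False, v: False}
  {q: True, f: False, g: True, v: False}
  {q: True, f: False, g: False, v: False}
  {v: True, f: True, g: True, q: False}


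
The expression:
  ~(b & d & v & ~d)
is always true.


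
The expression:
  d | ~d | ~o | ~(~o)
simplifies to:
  True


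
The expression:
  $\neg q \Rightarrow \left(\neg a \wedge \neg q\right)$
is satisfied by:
  {q: True, a: False}
  {a: False, q: False}
  {a: True, q: True}


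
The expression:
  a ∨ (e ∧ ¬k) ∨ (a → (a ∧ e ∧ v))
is always true.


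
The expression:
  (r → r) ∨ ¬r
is always true.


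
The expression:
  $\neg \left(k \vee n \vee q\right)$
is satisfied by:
  {n: False, q: False, k: False}


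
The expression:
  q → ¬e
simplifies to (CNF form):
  ¬e ∨ ¬q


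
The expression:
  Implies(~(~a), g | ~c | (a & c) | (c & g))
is always true.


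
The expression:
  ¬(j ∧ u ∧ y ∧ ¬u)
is always true.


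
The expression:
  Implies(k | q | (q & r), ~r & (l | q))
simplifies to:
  (l & ~r) | (q & ~r) | (~k & ~q)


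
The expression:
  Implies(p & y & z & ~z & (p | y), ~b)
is always true.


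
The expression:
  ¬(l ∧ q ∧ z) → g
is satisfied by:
  {l: True, g: True, z: True, q: True}
  {l: True, g: True, z: True, q: False}
  {l: True, g: True, q: True, z: False}
  {l: True, g: True, q: False, z: False}
  {g: True, z: True, q: True, l: False}
  {g: True, z: True, q: False, l: False}
  {g: True, z: False, q: True, l: False}
  {g: True, z: False, q: False, l: False}
  {l: True, z: True, q: True, g: False}


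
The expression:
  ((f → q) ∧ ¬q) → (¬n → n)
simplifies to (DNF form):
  f ∨ n ∨ q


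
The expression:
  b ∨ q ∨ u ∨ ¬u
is always true.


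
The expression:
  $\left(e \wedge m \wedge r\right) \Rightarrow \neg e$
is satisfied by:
  {m: False, e: False, r: False}
  {r: True, m: False, e: False}
  {e: True, m: False, r: False}
  {r: True, e: True, m: False}
  {m: True, r: False, e: False}
  {r: True, m: True, e: False}
  {e: True, m: True, r: False}


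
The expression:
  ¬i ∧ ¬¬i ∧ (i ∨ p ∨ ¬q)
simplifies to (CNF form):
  False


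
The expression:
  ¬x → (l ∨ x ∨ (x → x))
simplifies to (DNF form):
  True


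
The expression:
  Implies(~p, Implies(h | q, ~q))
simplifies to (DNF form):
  p | ~q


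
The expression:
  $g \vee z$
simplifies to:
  $g \vee z$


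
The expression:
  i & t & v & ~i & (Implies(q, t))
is never true.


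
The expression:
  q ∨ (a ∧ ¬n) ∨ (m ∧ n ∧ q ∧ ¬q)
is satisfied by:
  {q: True, a: True, n: False}
  {q: True, a: False, n: False}
  {n: True, q: True, a: True}
  {n: True, q: True, a: False}
  {a: True, n: False, q: False}


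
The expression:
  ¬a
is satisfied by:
  {a: False}


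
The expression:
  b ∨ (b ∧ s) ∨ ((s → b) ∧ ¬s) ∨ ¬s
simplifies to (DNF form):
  b ∨ ¬s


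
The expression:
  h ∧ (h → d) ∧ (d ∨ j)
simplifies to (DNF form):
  d ∧ h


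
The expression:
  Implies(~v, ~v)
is always true.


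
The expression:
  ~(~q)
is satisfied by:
  {q: True}


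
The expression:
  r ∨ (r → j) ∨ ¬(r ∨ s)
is always true.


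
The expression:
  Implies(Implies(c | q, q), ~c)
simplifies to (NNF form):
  ~c | ~q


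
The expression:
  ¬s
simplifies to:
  ¬s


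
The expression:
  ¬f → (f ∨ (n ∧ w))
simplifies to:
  f ∨ (n ∧ w)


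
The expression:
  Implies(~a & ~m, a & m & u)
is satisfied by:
  {a: True, m: True}
  {a: True, m: False}
  {m: True, a: False}


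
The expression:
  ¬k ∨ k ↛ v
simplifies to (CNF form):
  ¬k ∨ ¬v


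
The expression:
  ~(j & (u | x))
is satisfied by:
  {u: False, j: False, x: False}
  {x: True, u: False, j: False}
  {u: True, x: False, j: False}
  {x: True, u: True, j: False}
  {j: True, x: False, u: False}


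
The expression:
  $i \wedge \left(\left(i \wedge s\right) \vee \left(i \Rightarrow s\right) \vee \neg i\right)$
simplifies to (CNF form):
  $i \wedge s$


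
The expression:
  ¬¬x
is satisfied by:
  {x: True}


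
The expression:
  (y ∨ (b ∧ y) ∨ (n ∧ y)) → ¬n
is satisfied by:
  {y: False, n: False}
  {n: True, y: False}
  {y: True, n: False}


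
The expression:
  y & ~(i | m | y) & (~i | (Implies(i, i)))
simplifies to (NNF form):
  False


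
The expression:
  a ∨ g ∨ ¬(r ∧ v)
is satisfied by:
  {a: True, g: True, v: False, r: False}
  {a: True, v: False, g: False, r: False}
  {g: True, a: False, v: False, r: False}
  {a: False, v: False, g: False, r: False}
  {r: True, a: True, g: True, v: False}
  {r: True, a: True, v: False, g: False}
  {r: True, g: True, a: False, v: False}
  {r: True, a: False, v: False, g: False}
  {a: True, v: True, g: True, r: False}
  {a: True, v: True, r: False, g: False}
  {v: True, g: True, r: False, a: False}
  {v: True, r: False, g: False, a: False}
  {a: True, v: True, r: True, g: True}
  {a: True, v: True, r: True, g: False}
  {v: True, r: True, g: True, a: False}


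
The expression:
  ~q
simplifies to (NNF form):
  ~q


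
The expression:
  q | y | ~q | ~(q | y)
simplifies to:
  True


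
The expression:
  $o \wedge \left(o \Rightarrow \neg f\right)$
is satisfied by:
  {o: True, f: False}


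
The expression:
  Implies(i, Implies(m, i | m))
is always true.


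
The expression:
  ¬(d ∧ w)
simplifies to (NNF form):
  ¬d ∨ ¬w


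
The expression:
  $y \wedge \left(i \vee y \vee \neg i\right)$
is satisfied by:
  {y: True}


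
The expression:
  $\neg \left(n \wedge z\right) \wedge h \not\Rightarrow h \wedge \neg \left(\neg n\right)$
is never true.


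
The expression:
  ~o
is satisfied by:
  {o: False}


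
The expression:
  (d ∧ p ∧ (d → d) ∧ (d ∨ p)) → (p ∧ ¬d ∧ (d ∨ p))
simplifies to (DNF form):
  ¬d ∨ ¬p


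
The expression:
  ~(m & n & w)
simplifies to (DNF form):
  ~m | ~n | ~w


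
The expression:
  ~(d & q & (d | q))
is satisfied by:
  {q: False, d: False}
  {d: True, q: False}
  {q: True, d: False}


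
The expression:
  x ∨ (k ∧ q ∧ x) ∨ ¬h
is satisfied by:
  {x: True, h: False}
  {h: False, x: False}
  {h: True, x: True}


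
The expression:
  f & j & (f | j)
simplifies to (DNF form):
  f & j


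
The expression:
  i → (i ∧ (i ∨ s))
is always true.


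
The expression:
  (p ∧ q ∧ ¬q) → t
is always true.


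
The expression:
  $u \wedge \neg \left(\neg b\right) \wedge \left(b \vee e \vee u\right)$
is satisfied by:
  {u: True, b: True}


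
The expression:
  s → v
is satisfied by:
  {v: True, s: False}
  {s: False, v: False}
  {s: True, v: True}


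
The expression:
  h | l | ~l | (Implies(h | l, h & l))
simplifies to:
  True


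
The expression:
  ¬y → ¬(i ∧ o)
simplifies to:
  y ∨ ¬i ∨ ¬o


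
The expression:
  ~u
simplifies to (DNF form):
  ~u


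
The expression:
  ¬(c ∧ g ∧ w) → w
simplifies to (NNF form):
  w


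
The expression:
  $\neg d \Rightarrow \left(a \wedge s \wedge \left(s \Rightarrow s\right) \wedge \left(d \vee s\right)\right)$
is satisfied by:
  {a: True, d: True, s: True}
  {a: True, d: True, s: False}
  {d: True, s: True, a: False}
  {d: True, s: False, a: False}
  {a: True, s: True, d: False}


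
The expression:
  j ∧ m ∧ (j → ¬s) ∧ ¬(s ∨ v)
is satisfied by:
  {m: True, j: True, v: False, s: False}


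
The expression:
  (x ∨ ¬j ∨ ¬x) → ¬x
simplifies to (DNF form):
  ¬x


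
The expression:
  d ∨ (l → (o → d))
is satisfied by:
  {d: True, l: False, o: False}
  {l: False, o: False, d: False}
  {d: True, o: True, l: False}
  {o: True, l: False, d: False}
  {d: True, l: True, o: False}
  {l: True, d: False, o: False}
  {d: True, o: True, l: True}


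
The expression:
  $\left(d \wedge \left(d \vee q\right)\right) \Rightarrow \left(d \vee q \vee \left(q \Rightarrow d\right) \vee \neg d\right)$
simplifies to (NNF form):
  $\text{True}$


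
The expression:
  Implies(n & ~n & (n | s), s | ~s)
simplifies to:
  True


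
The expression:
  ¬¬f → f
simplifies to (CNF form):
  True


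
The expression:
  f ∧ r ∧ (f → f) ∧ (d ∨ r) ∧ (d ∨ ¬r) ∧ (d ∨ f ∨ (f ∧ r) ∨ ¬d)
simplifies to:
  d ∧ f ∧ r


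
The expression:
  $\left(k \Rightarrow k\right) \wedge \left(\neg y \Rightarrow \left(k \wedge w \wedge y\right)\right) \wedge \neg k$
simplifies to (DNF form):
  $y \wedge \neg k$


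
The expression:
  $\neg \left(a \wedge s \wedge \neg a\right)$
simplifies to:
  $\text{True}$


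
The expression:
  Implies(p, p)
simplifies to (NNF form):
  True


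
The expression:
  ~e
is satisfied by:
  {e: False}


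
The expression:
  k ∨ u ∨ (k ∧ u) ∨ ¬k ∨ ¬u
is always true.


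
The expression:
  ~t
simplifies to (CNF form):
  ~t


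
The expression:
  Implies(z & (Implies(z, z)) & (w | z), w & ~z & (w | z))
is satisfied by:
  {z: False}


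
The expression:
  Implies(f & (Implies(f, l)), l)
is always true.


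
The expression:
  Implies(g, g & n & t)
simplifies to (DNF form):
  ~g | (n & t)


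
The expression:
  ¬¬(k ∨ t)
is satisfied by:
  {k: True, t: True}
  {k: True, t: False}
  {t: True, k: False}


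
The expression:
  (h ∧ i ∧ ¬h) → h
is always true.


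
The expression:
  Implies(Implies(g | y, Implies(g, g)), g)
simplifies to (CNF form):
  g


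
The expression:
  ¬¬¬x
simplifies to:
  ¬x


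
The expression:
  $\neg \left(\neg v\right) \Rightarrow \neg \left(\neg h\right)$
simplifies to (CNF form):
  $h \vee \neg v$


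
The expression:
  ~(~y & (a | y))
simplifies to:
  y | ~a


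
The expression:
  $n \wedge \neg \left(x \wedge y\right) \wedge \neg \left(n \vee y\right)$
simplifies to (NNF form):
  $\text{False}$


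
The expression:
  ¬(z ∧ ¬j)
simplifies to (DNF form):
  j ∨ ¬z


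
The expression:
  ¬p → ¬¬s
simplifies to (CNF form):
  p ∨ s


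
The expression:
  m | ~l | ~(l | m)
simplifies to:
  m | ~l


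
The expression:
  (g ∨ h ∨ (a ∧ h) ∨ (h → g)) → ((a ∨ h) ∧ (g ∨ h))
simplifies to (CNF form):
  (a ∨ h) ∧ (g ∨ h)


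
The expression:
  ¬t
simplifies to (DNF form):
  ¬t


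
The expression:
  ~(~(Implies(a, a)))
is always true.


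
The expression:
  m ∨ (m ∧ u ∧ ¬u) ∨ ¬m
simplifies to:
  True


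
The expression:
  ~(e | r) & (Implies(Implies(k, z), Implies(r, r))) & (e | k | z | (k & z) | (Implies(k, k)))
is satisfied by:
  {e: False, r: False}


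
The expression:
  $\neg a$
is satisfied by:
  {a: False}


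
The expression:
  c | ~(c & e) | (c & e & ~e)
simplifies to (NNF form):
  True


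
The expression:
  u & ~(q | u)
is never true.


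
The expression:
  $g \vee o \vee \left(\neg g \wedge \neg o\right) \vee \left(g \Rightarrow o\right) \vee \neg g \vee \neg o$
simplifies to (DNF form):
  $\text{True}$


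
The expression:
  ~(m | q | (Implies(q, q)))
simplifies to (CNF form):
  False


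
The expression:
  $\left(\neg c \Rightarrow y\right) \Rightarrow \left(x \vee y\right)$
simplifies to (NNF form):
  $x \vee y \vee \neg c$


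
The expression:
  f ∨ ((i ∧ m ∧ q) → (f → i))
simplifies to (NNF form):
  True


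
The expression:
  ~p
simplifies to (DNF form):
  ~p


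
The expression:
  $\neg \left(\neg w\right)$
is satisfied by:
  {w: True}


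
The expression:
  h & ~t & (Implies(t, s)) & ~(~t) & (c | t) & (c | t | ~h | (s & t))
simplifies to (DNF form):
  False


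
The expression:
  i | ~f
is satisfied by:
  {i: True, f: False}
  {f: False, i: False}
  {f: True, i: True}


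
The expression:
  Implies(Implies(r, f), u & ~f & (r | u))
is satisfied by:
  {r: True, u: True, f: False}
  {r: True, f: False, u: False}
  {u: True, f: False, r: False}


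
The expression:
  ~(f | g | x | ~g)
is never true.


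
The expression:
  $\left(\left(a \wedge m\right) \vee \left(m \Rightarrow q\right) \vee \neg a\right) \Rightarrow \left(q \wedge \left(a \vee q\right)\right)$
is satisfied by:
  {q: True}


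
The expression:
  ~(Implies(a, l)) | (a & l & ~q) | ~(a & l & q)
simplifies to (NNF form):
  ~a | ~l | ~q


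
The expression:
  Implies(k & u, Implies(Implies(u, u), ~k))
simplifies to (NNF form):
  ~k | ~u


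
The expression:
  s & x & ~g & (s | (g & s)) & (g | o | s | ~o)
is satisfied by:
  {s: True, x: True, g: False}


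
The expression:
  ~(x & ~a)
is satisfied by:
  {a: True, x: False}
  {x: False, a: False}
  {x: True, a: True}


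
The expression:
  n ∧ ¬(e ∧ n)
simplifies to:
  n ∧ ¬e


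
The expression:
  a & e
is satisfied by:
  {a: True, e: True}


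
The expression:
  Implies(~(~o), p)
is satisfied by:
  {p: True, o: False}
  {o: False, p: False}
  {o: True, p: True}


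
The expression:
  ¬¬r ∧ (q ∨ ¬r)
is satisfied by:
  {r: True, q: True}


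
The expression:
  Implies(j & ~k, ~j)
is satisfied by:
  {k: True, j: False}
  {j: False, k: False}
  {j: True, k: True}


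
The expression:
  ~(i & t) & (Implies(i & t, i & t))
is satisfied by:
  {t: False, i: False}
  {i: True, t: False}
  {t: True, i: False}


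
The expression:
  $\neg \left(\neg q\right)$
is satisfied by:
  {q: True}


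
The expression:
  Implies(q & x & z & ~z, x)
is always true.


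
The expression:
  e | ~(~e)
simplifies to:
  e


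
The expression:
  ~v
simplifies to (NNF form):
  ~v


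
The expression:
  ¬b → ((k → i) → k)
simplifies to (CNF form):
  b ∨ k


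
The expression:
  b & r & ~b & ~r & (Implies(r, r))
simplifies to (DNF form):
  False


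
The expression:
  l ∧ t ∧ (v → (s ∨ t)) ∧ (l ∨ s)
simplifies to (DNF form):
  l ∧ t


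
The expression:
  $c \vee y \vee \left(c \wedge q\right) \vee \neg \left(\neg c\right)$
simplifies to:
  $c \vee y$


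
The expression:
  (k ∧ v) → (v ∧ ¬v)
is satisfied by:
  {k: False, v: False}
  {v: True, k: False}
  {k: True, v: False}


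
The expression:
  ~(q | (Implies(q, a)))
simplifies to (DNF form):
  False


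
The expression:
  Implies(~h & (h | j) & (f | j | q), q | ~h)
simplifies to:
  True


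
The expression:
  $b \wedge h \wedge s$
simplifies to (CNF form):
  $b \wedge h \wedge s$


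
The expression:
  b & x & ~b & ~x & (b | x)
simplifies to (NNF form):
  False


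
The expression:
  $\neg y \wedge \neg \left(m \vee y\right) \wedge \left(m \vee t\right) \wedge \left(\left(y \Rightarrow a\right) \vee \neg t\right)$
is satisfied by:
  {t: True, y: False, m: False}


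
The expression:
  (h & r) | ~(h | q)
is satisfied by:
  {r: True, q: False, h: False}
  {q: False, h: False, r: False}
  {r: True, h: True, q: False}
  {r: True, q: True, h: True}


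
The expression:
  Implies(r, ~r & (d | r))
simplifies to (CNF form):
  ~r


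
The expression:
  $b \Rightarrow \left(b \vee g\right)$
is always true.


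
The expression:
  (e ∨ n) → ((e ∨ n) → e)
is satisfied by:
  {e: True, n: False}
  {n: False, e: False}
  {n: True, e: True}


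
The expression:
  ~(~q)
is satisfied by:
  {q: True}


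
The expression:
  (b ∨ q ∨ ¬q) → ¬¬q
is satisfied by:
  {q: True}


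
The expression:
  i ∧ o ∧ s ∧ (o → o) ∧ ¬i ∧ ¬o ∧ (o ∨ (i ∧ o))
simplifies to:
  False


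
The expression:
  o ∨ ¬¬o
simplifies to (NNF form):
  o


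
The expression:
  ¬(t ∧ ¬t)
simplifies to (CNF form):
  True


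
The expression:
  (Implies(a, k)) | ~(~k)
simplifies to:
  k | ~a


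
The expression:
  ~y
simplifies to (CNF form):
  ~y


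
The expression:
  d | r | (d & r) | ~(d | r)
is always true.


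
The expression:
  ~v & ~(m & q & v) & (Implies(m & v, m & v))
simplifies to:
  ~v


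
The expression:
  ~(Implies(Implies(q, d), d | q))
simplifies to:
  ~d & ~q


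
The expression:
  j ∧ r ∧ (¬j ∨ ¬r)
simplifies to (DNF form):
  False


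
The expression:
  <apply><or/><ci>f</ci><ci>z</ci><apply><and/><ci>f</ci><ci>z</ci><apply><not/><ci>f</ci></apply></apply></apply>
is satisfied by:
  {z: True, f: True}
  {z: True, f: False}
  {f: True, z: False}


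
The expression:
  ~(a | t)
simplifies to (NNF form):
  ~a & ~t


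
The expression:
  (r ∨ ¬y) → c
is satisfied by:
  {c: True, y: True, r: False}
  {c: True, y: False, r: False}
  {r: True, c: True, y: True}
  {r: True, c: True, y: False}
  {y: True, r: False, c: False}


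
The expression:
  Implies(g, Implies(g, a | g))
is always true.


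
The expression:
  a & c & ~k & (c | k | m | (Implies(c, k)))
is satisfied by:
  {a: True, c: True, k: False}


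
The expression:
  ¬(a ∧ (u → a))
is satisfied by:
  {a: False}


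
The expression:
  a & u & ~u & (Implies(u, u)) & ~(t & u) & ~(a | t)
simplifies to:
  False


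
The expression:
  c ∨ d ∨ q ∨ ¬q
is always true.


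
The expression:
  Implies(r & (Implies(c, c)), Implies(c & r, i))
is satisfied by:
  {i: True, c: False, r: False}
  {c: False, r: False, i: False}
  {i: True, r: True, c: False}
  {r: True, c: False, i: False}
  {i: True, c: True, r: False}
  {c: True, i: False, r: False}
  {i: True, r: True, c: True}


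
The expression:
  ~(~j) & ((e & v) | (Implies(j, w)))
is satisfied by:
  {v: True, w: True, j: True, e: True}
  {v: True, w: True, j: True, e: False}
  {w: True, j: True, e: True, v: False}
  {w: True, j: True, e: False, v: False}
  {v: True, j: True, e: True, w: False}


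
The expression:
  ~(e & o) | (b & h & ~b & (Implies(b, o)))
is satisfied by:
  {e: False, o: False}
  {o: True, e: False}
  {e: True, o: False}


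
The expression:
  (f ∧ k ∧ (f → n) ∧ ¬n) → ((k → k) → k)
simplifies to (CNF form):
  True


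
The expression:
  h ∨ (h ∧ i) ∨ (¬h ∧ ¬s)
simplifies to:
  h ∨ ¬s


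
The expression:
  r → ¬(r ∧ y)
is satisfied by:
  {y: False, r: False}
  {r: True, y: False}
  {y: True, r: False}


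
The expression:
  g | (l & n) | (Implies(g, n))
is always true.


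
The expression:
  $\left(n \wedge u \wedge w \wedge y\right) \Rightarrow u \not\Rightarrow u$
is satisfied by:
  {w: False, u: False, y: False, n: False}
  {n: True, w: False, u: False, y: False}
  {y: True, w: False, u: False, n: False}
  {n: True, y: True, w: False, u: False}
  {u: True, n: False, w: False, y: False}
  {n: True, u: True, w: False, y: False}
  {y: True, u: True, n: False, w: False}
  {n: True, y: True, u: True, w: False}
  {w: True, y: False, u: False, n: False}
  {n: True, w: True, y: False, u: False}
  {y: True, w: True, n: False, u: False}
  {n: True, y: True, w: True, u: False}
  {u: True, w: True, y: False, n: False}
  {n: True, u: True, w: True, y: False}
  {y: True, u: True, w: True, n: False}


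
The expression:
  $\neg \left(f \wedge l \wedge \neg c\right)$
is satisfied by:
  {c: True, l: False, f: False}
  {l: False, f: False, c: False}
  {f: True, c: True, l: False}
  {f: True, l: False, c: False}
  {c: True, l: True, f: False}
  {l: True, c: False, f: False}
  {f: True, l: True, c: True}


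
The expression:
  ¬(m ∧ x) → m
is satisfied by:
  {m: True}


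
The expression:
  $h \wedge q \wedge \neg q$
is never true.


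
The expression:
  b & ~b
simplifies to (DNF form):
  False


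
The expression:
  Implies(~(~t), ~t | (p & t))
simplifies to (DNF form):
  p | ~t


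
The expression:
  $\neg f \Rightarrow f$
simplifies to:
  $f$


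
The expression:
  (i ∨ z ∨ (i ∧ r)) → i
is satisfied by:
  {i: True, z: False}
  {z: False, i: False}
  {z: True, i: True}


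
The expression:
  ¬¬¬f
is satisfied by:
  {f: False}


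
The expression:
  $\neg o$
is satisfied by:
  {o: False}


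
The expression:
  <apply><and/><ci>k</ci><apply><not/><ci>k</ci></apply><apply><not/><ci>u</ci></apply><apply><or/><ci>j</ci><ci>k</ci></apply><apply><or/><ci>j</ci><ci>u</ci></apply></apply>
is never true.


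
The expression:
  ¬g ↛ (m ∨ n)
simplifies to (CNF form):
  ¬g ∧ ¬m ∧ ¬n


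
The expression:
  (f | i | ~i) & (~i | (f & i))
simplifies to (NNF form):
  f | ~i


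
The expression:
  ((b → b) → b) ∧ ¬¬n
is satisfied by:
  {b: True, n: True}


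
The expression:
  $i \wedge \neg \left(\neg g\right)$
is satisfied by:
  {i: True, g: True}


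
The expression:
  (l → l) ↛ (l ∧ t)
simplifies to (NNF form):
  ¬l ∨ ¬t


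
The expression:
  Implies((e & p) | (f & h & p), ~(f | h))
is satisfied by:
  {e: False, h: False, p: False, f: False}
  {f: True, e: False, h: False, p: False}
  {h: True, f: False, e: False, p: False}
  {f: True, h: True, e: False, p: False}
  {e: True, f: False, h: False, p: False}
  {f: True, e: True, h: False, p: False}
  {h: True, e: True, f: False, p: False}
  {f: True, h: True, e: True, p: False}
  {p: True, f: False, e: False, h: False}
  {p: True, f: True, e: False, h: False}
  {p: True, h: True, f: False, e: False}
  {p: True, e: True, f: False, h: False}


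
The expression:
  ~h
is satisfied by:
  {h: False}


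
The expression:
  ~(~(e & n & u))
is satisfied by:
  {e: True, u: True, n: True}


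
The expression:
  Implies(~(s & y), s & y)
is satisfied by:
  {s: True, y: True}


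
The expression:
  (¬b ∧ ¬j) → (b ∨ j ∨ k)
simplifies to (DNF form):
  b ∨ j ∨ k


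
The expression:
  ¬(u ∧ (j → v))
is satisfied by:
  {j: True, v: False, u: False}
  {v: False, u: False, j: False}
  {j: True, v: True, u: False}
  {v: True, j: False, u: False}
  {u: True, j: True, v: False}


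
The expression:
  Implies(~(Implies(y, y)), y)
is always true.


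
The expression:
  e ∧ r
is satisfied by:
  {r: True, e: True}


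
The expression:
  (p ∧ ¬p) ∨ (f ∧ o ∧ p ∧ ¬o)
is never true.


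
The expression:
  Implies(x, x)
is always true.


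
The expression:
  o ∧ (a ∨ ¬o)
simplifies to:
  a ∧ o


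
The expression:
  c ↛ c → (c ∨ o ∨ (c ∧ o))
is always true.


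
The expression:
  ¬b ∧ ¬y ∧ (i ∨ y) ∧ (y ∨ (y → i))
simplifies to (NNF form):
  i ∧ ¬b ∧ ¬y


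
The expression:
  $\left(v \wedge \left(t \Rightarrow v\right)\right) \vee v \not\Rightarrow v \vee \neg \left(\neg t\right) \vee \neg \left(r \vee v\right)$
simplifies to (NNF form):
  $t \vee v \vee \neg r$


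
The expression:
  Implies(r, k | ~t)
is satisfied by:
  {k: True, t: False, r: False}
  {t: False, r: False, k: False}
  {r: True, k: True, t: False}
  {r: True, t: False, k: False}
  {k: True, t: True, r: False}
  {t: True, k: False, r: False}
  {r: True, t: True, k: True}


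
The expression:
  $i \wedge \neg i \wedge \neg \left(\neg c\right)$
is never true.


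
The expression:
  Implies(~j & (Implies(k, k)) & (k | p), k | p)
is always true.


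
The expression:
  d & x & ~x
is never true.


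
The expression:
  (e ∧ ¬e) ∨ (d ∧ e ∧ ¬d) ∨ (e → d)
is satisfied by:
  {d: True, e: False}
  {e: False, d: False}
  {e: True, d: True}


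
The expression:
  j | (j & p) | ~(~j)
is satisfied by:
  {j: True}


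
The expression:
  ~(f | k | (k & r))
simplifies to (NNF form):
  ~f & ~k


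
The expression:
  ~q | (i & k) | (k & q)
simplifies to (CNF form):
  k | ~q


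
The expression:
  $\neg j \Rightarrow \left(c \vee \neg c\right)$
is always true.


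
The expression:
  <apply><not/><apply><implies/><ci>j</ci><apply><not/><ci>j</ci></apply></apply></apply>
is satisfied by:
  {j: True}


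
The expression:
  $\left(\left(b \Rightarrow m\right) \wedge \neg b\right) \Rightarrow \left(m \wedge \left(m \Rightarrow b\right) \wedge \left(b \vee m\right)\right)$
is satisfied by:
  {b: True}


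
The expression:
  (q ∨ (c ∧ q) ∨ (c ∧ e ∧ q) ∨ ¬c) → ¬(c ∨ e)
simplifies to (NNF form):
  (c ∧ ¬q) ∨ (¬c ∧ ¬e)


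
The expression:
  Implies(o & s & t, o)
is always true.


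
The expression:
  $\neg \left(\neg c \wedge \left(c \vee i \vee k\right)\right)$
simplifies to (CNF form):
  $\left(c \vee \neg i\right) \wedge \left(c \vee \neg k\right)$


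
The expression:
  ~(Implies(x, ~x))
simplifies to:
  x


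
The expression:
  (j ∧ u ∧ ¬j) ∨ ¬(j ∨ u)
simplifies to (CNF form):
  ¬j ∧ ¬u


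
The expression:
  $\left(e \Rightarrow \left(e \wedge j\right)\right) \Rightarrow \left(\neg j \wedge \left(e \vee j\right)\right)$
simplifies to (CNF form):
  $e \wedge \neg j$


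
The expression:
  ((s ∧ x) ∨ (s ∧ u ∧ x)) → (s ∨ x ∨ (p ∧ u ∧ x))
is always true.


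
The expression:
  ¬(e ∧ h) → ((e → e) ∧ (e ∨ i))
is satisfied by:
  {i: True, e: True}
  {i: True, e: False}
  {e: True, i: False}


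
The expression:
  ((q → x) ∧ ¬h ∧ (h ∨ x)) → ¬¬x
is always true.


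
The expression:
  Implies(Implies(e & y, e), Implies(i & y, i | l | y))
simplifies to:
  True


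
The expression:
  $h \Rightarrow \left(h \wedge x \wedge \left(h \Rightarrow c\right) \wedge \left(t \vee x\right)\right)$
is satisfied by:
  {c: True, x: True, h: False}
  {c: True, x: False, h: False}
  {x: True, c: False, h: False}
  {c: False, x: False, h: False}
  {c: True, h: True, x: True}


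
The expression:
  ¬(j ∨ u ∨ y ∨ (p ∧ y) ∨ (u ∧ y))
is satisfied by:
  {u: False, y: False, j: False}


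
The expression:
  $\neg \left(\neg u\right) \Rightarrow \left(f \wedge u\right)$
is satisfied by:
  {f: True, u: False}
  {u: False, f: False}
  {u: True, f: True}


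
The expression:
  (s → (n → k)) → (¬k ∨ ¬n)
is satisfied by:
  {k: False, n: False}
  {n: True, k: False}
  {k: True, n: False}


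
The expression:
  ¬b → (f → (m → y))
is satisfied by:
  {b: True, y: True, m: False, f: False}
  {b: True, m: False, y: False, f: False}
  {y: True, b: False, m: False, f: False}
  {b: False, m: False, y: False, f: False}
  {f: True, b: True, y: True, m: False}
  {f: True, b: True, m: False, y: False}
  {f: True, y: True, b: False, m: False}
  {f: True, b: False, m: False, y: False}
  {b: True, m: True, y: True, f: False}
  {b: True, m: True, f: False, y: False}
  {m: True, y: True, f: False, b: False}
  {m: True, f: False, y: False, b: False}
  {b: True, m: True, f: True, y: True}
  {b: True, m: True, f: True, y: False}
  {m: True, f: True, y: True, b: False}


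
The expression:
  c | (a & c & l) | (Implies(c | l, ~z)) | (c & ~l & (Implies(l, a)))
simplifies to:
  c | ~l | ~z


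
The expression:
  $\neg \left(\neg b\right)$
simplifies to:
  $b$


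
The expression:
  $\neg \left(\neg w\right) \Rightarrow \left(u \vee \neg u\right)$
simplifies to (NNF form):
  $\text{True}$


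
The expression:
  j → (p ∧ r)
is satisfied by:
  {r: True, p: True, j: False}
  {r: True, p: False, j: False}
  {p: True, r: False, j: False}
  {r: False, p: False, j: False}
  {j: True, r: True, p: True}


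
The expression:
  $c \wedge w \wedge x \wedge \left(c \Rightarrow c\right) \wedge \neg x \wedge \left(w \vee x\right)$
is never true.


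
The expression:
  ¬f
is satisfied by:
  {f: False}


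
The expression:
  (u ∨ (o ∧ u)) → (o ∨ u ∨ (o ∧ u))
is always true.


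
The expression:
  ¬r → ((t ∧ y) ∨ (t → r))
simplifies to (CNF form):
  r ∨ y ∨ ¬t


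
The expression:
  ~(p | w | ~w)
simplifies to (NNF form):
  False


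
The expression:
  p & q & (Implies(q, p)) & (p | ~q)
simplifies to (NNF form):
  p & q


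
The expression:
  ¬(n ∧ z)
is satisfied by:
  {z: False, n: False}
  {n: True, z: False}
  {z: True, n: False}


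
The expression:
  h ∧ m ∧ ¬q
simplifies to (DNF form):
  h ∧ m ∧ ¬q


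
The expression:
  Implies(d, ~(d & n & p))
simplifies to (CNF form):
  ~d | ~n | ~p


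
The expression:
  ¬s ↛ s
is always true.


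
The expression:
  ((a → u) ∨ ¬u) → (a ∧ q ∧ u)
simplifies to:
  a ∧ q ∧ u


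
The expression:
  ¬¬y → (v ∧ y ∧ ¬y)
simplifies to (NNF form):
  ¬y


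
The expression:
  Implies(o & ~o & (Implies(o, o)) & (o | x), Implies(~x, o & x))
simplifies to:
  True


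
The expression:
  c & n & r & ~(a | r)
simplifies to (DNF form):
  False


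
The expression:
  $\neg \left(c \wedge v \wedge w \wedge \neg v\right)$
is always true.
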